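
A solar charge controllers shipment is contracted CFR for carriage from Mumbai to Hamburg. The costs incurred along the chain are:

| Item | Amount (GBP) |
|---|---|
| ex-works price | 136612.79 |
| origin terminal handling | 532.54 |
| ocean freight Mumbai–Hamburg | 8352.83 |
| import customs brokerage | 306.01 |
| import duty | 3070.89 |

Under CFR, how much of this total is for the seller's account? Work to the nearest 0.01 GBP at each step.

CFR: the seller pays costs through ocean freight to the destination port, but not insurance.
Seller's account: goods 136612.79 + origin terminal 532.54 + freight 8352.83 = 145498.16
Buyer's account: brokerage 306.01 + duty 3070.89 = 3376.90

Seller's account: GBP 145498.16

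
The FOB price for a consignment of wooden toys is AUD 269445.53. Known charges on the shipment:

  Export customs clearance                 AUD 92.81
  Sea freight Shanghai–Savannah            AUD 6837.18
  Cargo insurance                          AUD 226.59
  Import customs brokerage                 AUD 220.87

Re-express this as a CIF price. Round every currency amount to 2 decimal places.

Not relevant to the conversion: export clearance — on the seller under both FOB and CIF; already in the FOB price and stays in the CIF price. brokerage — on the buyer under both terms; not part of either seller's price.
From FOB to CIF, the seller additionally bears: freight, insurance.
CIF price = 269445.53 + 6837.18 + 226.59 = 276509.30

CIF price: AUD 276509.30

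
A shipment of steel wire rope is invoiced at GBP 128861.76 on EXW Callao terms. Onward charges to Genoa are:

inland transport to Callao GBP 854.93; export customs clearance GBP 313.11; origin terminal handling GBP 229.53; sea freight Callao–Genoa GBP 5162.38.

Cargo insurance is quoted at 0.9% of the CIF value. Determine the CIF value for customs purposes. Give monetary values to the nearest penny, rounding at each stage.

Let C be the CIF value. C = EXW price + pre-shipment costs + freight + 0.9% × C
C − 0.9% × C = 128861.76 + 854.93 + 313.11 + 229.53 + 5162.38
0.991 × C = 135421.71
C = 135421.71 / 0.991 = 136651.57
Insurance premium = 0.9% × 136651.57 = 1229.86

CIF value: GBP 136651.57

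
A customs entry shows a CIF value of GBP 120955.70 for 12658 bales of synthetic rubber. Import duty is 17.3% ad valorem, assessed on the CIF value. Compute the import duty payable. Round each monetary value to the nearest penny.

Import duty: GBP 20925.34

Import duty = 120955.70 × 17.3% = 20925.34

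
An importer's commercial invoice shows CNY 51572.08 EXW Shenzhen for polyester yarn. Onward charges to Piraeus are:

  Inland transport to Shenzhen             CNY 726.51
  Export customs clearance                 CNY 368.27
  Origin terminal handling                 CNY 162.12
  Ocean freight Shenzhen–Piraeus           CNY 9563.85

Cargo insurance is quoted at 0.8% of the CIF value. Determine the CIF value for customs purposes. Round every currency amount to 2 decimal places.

CIF value: CNY 62896.00

Let C be the CIF value. C = EXW price + pre-shipment costs + freight + 0.8% × C
C − 0.8% × C = 51572.08 + 726.51 + 368.27 + 162.12 + 9563.85
0.992 × C = 62392.83
C = 62392.83 / 0.992 = 62896.00
Insurance premium = 0.8% × 62896.00 = 503.17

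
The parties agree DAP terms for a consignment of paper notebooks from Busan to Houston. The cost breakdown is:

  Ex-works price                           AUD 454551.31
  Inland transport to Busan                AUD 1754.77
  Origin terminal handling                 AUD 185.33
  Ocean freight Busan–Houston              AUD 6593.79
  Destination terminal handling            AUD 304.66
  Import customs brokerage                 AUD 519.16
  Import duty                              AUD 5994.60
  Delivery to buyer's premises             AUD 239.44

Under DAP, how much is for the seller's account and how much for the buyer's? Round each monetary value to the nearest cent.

DAP: the seller bears all costs to the named destination except import duty and clearance.
Seller's account: goods 454551.31 + inland to port 1754.77 + origin terminal 185.33 + freight 6593.79 + destination terminal 304.66 + delivery 239.44 = 463629.30
Buyer's account: brokerage 519.16 + duty 5994.60 = 6513.76

Seller: AUD 463629.30; buyer: AUD 6513.76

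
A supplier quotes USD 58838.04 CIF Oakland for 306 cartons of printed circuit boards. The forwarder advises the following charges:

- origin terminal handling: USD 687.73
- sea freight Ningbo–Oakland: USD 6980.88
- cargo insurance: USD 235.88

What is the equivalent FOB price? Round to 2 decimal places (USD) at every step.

Not relevant to the conversion: origin terminal — on the seller under both CIF and FOB; already in the CIF price and stays in the FOB price.
From CIF to FOB, the seller no longer bears: freight, insurance.
FOB price = 58838.04 − 6980.88 − 235.88 = 51621.28

FOB price: USD 51621.28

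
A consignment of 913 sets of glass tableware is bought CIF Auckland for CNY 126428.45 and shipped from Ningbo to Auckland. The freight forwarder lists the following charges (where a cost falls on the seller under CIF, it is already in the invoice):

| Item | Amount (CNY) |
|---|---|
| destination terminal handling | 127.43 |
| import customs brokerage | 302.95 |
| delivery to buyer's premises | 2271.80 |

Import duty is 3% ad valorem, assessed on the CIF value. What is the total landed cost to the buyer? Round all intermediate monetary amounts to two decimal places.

Total landed cost: CNY 132923.48

CIF: the seller pays costs through ocean freight and marine insurance to the destination port.
The CIF price already equals the CIF value: 126428.45
Import duty = 126428.45 × 3% = 3792.85
Buyer bears: destination terminal 127.43 + brokerage 302.95 + delivery 2271.80 + duty 3792.85 = 6495.03
Landed cost = invoice 126428.45 + 6495.03 = 132923.48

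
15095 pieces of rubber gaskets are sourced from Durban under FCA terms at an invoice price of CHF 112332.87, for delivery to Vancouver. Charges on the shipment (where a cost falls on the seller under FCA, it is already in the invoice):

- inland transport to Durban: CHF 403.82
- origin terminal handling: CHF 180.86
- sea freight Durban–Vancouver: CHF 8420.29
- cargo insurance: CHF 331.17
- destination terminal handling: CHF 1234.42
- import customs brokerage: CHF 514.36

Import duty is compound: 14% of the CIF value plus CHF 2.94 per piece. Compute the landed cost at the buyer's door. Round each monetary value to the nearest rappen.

Total landed cost: CHF 184370.40

FCA: the seller delivers export-cleared goods to the carrier; the buyer bears costs from that point.
Already in the invoice (seller's account under FCA): inland to port — exclude.
CIF value = FCA price + origin terminal + freight + insurance = 112332.87 + 180.86 + 8420.29 + 331.17 = 121265.19
Ad valorem component: 121265.19 × 14% = 16977.13
Specific component: 15095 × 2.94 = 44379.30
Import duty = 16977.13 + 44379.30 = 61356.43
Buyer bears: origin terminal 180.86 + freight 8420.29 + insurance 331.17 + destination terminal 1234.42 + brokerage 514.36 + duty 61356.43 = 72037.53
Landed cost = invoice 112332.87 + 72037.53 = 184370.40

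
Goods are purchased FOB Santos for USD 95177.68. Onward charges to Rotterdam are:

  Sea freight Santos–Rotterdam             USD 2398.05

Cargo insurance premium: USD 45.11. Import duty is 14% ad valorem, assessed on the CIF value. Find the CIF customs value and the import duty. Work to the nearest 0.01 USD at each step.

CIF = FOB price + freight + insurance
CIF = 95177.68 + 2398.05 + 45.11 = 97620.84
Import duty = 97620.84 × 14% = 13666.92

CIF value: USD 97620.84; import duty: USD 13666.92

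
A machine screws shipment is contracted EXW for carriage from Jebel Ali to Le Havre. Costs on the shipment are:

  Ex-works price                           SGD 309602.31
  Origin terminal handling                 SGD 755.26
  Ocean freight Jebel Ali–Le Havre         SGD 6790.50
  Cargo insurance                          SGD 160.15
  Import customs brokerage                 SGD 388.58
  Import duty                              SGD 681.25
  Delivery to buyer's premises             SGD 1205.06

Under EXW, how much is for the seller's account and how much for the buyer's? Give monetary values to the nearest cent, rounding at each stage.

Seller: SGD 309602.31; buyer: SGD 9980.80

EXW: the seller makes goods available at their premises; the buyer bears all onward costs.
Seller's account: goods 309602.31 = 309602.31
Buyer's account: origin terminal 755.26 + freight 6790.50 + insurance 160.15 + brokerage 388.58 + duty 681.25 + delivery 1205.06 = 9980.80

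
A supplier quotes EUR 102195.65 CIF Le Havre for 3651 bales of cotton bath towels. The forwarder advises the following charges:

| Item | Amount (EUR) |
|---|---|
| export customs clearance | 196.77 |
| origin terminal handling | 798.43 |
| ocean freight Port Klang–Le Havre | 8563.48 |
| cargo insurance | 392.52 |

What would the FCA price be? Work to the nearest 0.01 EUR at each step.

FCA price: EUR 92441.22

Not relevant to the conversion: export clearance — on the seller under both CIF and FCA; already in the CIF price and stays in the FCA price.
From CIF to FCA, the seller no longer bears: origin terminal, freight, insurance.
FCA price = 102195.65 − 798.43 − 8563.48 − 392.52 = 92441.22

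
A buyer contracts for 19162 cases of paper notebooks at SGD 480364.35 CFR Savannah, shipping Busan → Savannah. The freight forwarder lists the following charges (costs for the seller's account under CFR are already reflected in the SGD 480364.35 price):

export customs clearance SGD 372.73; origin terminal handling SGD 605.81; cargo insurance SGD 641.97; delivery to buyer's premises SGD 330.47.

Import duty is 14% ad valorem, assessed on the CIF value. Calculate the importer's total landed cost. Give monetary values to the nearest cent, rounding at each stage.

Total landed cost: SGD 548677.67

CFR: the seller pays costs through ocean freight to the destination port, but not insurance.
Already in the invoice (seller's account under CFR): export clearance, origin terminal — exclude.
CIF value = CFR price + insurance = 480364.35 + 641.97 = 481006.32
Import duty = 481006.32 × 14% = 67340.88
Buyer bears: insurance 641.97 + delivery 330.47 + duty 67340.88 = 68313.32
Landed cost = invoice 480364.35 + 68313.32 = 548677.67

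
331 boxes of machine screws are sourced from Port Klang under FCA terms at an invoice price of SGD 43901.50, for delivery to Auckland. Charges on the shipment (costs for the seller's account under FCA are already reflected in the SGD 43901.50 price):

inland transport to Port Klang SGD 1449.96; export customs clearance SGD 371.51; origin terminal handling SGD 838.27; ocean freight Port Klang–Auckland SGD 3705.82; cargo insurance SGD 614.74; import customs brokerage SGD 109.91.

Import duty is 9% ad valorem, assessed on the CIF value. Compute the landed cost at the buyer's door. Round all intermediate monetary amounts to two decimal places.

Total landed cost: SGD 53585.67

FCA: the seller delivers export-cleared goods to the carrier; the buyer bears costs from that point.
Already in the invoice (seller's account under FCA): inland to port, export clearance — exclude.
CIF value = FCA price + origin terminal + freight + insurance = 43901.50 + 838.27 + 3705.82 + 614.74 = 49060.33
Import duty = 49060.33 × 9% = 4415.43
Buyer bears: origin terminal 838.27 + freight 3705.82 + insurance 614.74 + brokerage 109.91 + duty 4415.43 = 9684.17
Landed cost = invoice 43901.50 + 9684.17 = 53585.67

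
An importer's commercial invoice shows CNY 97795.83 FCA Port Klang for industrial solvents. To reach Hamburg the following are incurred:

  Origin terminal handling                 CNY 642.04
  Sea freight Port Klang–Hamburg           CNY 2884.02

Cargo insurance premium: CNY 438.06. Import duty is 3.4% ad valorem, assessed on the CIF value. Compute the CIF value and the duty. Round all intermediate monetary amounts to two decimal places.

CIF = FCA price + pre-shipment costs + freight + insurance
CIF = 97795.83 + 642.04 + 2884.02 + 438.06 = 101759.95
Import duty = 101759.95 × 3.4% = 3459.84

CIF value: CNY 101759.95; import duty: CNY 3459.84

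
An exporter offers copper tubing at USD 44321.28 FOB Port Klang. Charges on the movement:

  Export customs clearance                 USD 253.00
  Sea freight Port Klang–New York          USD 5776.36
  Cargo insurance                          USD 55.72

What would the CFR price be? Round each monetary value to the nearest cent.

Not relevant to the conversion: export clearance — on the seller under both FOB and CFR; already in the FOB price and stays in the CFR price. insurance — on the buyer under both terms; not part of either seller's price.
From FOB to CFR, the seller additionally bears: freight.
CFR price = 44321.28 + 5776.36 = 50097.64

CFR price: USD 50097.64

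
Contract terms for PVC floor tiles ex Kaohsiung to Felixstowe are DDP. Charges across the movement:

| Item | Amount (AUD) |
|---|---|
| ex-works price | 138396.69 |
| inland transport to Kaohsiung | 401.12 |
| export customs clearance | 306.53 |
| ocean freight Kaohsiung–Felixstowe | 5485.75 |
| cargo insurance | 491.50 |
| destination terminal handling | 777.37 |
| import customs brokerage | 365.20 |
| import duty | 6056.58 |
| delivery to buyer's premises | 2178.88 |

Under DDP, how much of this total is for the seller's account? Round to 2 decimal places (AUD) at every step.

DDP: the seller bears all costs including import duty.
Seller's account: goods 138396.69 + inland to port 401.12 + export clearance 306.53 + freight 5485.75 + insurance 491.50 + destination terminal 777.37 + brokerage 365.20 + duty 6056.58 + delivery 2178.88 = 154459.62
Buyer's account: 0.00

Seller's account: AUD 154459.62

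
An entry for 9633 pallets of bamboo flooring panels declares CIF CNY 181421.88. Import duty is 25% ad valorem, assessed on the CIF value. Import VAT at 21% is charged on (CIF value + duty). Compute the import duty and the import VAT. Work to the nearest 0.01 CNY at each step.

Import duty: CNY 45355.47; import VAT: CNY 47623.24

Import duty = 181421.88 × 25% = 45355.47
VAT base = CIF + duty = 181421.88 + 45355.47 = 226777.35
Import VAT = 226777.35 × 21% = 47623.24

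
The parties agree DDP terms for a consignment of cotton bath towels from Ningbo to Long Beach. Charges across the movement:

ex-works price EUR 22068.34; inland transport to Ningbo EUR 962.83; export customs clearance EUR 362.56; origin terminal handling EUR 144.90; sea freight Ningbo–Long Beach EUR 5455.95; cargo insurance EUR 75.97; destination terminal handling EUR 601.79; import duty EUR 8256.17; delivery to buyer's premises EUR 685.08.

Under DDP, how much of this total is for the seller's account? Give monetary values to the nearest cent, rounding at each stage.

Seller's account: EUR 38613.59

DDP: the seller bears all costs including import duty.
Seller's account: goods 22068.34 + inland to port 962.83 + export clearance 362.56 + origin terminal 144.90 + freight 5455.95 + insurance 75.97 + destination terminal 601.79 + duty 8256.17 + delivery 685.08 = 38613.59
Buyer's account: 0.00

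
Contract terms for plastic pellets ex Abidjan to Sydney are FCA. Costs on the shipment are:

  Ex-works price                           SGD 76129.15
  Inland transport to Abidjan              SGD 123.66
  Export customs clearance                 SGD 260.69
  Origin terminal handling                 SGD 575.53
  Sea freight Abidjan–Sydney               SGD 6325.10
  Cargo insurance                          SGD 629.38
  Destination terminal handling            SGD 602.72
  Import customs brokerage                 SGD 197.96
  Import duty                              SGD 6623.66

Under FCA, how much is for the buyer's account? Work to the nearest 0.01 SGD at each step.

Buyer's account: SGD 14954.35

FCA: the seller delivers export-cleared goods to the carrier; the buyer bears costs from that point.
Seller's account: goods 76129.15 + inland to port 123.66 + export clearance 260.69 = 76513.50
Buyer's account: origin terminal 575.53 + freight 6325.10 + insurance 629.38 + destination terminal 602.72 + brokerage 197.96 + duty 6623.66 = 14954.35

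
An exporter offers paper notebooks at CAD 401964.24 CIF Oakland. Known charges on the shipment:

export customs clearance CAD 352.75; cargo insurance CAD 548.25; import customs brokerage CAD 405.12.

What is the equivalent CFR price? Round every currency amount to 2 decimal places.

Not relevant to the conversion: export clearance — on the seller under both CIF and CFR; already in the CIF price and stays in the CFR price. brokerage — on the buyer under both terms; not part of either seller's price.
From CIF to CFR, the seller no longer bears: insurance.
CFR price = 401964.24 − 548.25 = 401415.99

CFR price: CAD 401415.99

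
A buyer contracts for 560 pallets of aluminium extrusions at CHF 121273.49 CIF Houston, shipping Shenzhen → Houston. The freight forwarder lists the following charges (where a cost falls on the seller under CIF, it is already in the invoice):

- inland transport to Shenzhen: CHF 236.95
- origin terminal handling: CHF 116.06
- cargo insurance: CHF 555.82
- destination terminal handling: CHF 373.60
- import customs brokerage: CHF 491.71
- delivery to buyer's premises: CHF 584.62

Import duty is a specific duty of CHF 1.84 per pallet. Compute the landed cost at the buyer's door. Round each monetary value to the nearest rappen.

Total landed cost: CHF 123753.82

CIF: the seller pays costs through ocean freight and marine insurance to the destination port.
Already in the invoice (seller's account under CIF): inland to port, origin terminal, insurance — exclude.
The CIF price already equals the CIF value: 121273.49
Import duty = 560 × 1.84 = 1030.40
Buyer bears: destination terminal 373.60 + brokerage 491.71 + delivery 584.62 + duty 1030.40 = 2480.33
Landed cost = invoice 121273.49 + 2480.33 = 123753.82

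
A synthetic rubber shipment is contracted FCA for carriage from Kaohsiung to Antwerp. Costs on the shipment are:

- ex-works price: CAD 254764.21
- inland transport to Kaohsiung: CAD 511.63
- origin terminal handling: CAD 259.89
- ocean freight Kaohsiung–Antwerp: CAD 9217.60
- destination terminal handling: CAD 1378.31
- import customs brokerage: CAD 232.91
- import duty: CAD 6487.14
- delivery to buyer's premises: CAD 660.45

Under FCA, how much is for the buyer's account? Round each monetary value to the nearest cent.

Buyer's account: CAD 18236.30

FCA: the seller delivers export-cleared goods to the carrier; the buyer bears costs from that point.
Seller's account: goods 254764.21 + inland to port 511.63 = 255275.84
Buyer's account: origin terminal 259.89 + freight 9217.60 + destination terminal 1378.31 + brokerage 232.91 + duty 6487.14 + delivery 660.45 = 18236.30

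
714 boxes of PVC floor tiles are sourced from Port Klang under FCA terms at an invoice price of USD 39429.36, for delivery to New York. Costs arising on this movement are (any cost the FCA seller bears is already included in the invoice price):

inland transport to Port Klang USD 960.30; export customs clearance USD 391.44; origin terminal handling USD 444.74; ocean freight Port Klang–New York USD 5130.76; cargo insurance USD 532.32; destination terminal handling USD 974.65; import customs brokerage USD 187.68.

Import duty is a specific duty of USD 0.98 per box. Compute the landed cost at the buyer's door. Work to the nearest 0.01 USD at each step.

Total landed cost: USD 47399.23

FCA: the seller delivers export-cleared goods to the carrier; the buyer bears costs from that point.
Already in the invoice (seller's account under FCA): inland to port, export clearance — exclude.
CIF value = FCA price + origin terminal + freight + insurance = 39429.36 + 444.74 + 5130.76 + 532.32 = 45537.18
Import duty = 714 × 0.98 = 699.72
Buyer bears: origin terminal 444.74 + freight 5130.76 + insurance 532.32 + destination terminal 974.65 + brokerage 187.68 + duty 699.72 = 7969.87
Landed cost = invoice 39429.36 + 7969.87 = 47399.23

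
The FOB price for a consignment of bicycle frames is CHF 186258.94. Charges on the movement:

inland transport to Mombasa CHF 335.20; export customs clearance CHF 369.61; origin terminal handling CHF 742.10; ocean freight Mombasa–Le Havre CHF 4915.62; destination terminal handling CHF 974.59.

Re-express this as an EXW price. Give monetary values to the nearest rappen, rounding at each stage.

Not relevant to the conversion: freight, destination terminal — on the buyer under both terms; not part of either seller's price.
From FOB to EXW, the seller no longer bears: inland to port, export clearance, origin terminal.
EXW price = 186258.94 − 335.20 − 369.61 − 742.10 = 184812.03

EXW price: CHF 184812.03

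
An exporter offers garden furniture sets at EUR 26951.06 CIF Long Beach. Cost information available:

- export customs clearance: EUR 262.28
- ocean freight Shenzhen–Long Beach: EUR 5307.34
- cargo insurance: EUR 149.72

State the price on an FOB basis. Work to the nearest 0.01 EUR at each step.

FOB price: EUR 21494.00

Not relevant to the conversion: export clearance — on the seller under both CIF and FOB; already in the CIF price and stays in the FOB price.
From CIF to FOB, the seller no longer bears: freight, insurance.
FOB price = 26951.06 − 5307.34 − 149.72 = 21494.00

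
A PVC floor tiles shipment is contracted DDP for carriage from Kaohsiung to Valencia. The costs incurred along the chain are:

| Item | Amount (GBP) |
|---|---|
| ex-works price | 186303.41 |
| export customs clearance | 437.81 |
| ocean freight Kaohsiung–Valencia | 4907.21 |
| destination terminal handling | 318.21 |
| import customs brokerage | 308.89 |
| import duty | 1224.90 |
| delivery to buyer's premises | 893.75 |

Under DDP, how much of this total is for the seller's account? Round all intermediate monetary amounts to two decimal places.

DDP: the seller bears all costs including import duty.
Seller's account: goods 186303.41 + export clearance 437.81 + freight 4907.21 + destination terminal 318.21 + brokerage 308.89 + duty 1224.90 + delivery 893.75 = 194394.18
Buyer's account: 0.00

Seller's account: GBP 194394.18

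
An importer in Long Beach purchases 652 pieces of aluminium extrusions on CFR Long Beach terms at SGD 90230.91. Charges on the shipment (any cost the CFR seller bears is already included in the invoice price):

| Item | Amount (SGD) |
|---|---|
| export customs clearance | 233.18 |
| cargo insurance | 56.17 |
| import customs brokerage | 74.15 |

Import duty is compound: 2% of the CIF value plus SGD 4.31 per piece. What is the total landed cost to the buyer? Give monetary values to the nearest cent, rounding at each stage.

CFR: the seller pays costs through ocean freight to the destination port, but not insurance.
Already in the invoice (seller's account under CFR): export clearance — exclude.
CIF value = CFR price + insurance = 90230.91 + 56.17 = 90287.08
Ad valorem component: 90287.08 × 2% = 1805.74
Specific component: 652 × 4.31 = 2810.12
Import duty = 1805.74 + 2810.12 = 4615.86
Buyer bears: insurance 56.17 + brokerage 74.15 + duty 4615.86 = 4746.18
Landed cost = invoice 90230.91 + 4746.18 = 94977.09

Total landed cost: SGD 94977.09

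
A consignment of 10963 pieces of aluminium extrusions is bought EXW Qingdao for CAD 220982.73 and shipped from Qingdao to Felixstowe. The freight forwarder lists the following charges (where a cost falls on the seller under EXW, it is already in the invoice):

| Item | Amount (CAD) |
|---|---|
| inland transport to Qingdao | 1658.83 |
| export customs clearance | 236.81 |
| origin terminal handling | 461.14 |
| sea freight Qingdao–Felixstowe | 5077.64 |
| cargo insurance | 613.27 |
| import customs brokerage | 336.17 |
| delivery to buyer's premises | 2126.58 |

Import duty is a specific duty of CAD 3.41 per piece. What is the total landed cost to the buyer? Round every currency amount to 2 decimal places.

Total landed cost: CAD 268877.00

EXW: the seller makes goods available at their premises; the buyer bears all onward costs.
CIF value = EXW price + inland to port + export clearance + origin terminal + freight + insurance = 220982.73 + 1658.83 + 236.81 + 461.14 + 5077.64 + 613.27 = 229030.42
Import duty = 10963 × 3.41 = 37383.83
Buyer bears: inland to port 1658.83 + export clearance 236.81 + origin terminal 461.14 + freight 5077.64 + insurance 613.27 + brokerage 336.17 + delivery 2126.58 + duty 37383.83 = 47894.27
Landed cost = invoice 220982.73 + 47894.27 = 268877.00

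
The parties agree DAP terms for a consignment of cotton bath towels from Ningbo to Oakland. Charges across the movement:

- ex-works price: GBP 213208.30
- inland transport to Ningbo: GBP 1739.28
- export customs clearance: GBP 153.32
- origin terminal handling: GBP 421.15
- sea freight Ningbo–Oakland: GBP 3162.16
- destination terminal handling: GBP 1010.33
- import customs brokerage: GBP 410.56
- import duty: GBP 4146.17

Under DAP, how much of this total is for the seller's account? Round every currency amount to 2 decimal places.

Seller's account: GBP 219694.54

DAP: the seller bears all costs to the named destination except import duty and clearance.
Seller's account: goods 213208.30 + inland to port 1739.28 + export clearance 153.32 + origin terminal 421.15 + freight 3162.16 + destination terminal 1010.33 = 219694.54
Buyer's account: brokerage 410.56 + duty 4146.17 = 4556.73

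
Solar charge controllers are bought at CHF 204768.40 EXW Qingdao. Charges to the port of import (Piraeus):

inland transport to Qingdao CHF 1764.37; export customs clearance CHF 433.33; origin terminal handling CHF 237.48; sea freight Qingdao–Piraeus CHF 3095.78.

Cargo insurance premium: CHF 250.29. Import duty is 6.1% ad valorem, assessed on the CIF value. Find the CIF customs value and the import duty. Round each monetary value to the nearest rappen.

CIF = EXW price + pre-shipment costs + freight + insurance
CIF = 204768.40 + 1764.37 + 433.33 + 237.48 + 3095.78 + 250.29 = 210549.65
Import duty = 210549.65 × 6.1% = 12843.53

CIF value: CHF 210549.65; import duty: CHF 12843.53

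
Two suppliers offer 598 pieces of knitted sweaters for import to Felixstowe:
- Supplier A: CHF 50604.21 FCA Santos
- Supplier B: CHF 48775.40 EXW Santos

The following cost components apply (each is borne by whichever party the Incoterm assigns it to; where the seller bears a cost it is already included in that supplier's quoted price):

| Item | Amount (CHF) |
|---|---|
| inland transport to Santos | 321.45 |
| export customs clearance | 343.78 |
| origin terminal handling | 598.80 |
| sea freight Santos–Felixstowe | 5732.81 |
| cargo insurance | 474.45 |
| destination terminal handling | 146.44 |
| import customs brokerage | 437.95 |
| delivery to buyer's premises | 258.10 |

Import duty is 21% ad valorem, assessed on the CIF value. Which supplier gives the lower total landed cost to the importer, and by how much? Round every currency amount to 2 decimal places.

Supplier B is cheaper by CHF 1407.94

Supplier A (FCA):
CIF value = FCA price + origin terminal + freight + insurance = 50604.21 + 598.80 + 5732.81 + 474.45 = 57410.27
Import duty = 57410.27 × 21% = 12056.16
Buyer bears (A): 598.80 + 5732.81 + 474.45 + 146.44 + 437.95 + 258.10 = 7648.55
Landed cost (A) = invoice 50604.21 + 7648.55 + duty 12056.16 = 70308.92
Supplier B (EXW):
CIF value = EXW price + inland to port + export clearance + origin terminal + freight + insurance = 48775.40 + 321.45 + 343.78 + 598.80 + 5732.81 + 474.45 = 56246.69
Import duty = 56246.69 × 21% = 11811.80
Buyer bears (B): 321.45 + 343.78 + 598.80 + 5732.81 + 474.45 + 146.44 + 437.95 + 258.10 = 8313.78
Landed cost (B) = invoice 48775.40 + 8313.78 + duty 11811.80 = 68900.98
Difference = |70308.92 − 68900.98| = 1407.94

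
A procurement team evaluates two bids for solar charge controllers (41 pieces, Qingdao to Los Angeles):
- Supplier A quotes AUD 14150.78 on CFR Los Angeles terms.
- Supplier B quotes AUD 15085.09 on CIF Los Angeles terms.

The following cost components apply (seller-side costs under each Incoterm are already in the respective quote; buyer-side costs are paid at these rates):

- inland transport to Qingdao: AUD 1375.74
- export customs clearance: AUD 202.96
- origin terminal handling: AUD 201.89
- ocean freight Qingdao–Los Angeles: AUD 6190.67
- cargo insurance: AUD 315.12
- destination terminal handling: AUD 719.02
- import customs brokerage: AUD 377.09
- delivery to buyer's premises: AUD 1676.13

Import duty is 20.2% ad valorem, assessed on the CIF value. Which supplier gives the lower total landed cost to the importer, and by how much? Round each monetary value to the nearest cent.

Supplier A is cheaper by AUD 744.27

Supplier A (CFR):
CIF value = CFR price + insurance = 14150.78 + 315.12 = 14465.90
Import duty = 14465.90 × 20.2% = 2922.11
Buyer bears (A): 315.12 + 719.02 + 377.09 + 1676.13 = 3087.36
Landed cost (A) = invoice 14150.78 + 3087.36 + duty 2922.11 = 20160.25
Supplier B (CIF):
The CIF price already equals the CIF value: 15085.09
Import duty = 15085.09 × 20.2% = 3047.19
Buyer bears (B): 719.02 + 377.09 + 1676.13 = 2772.24
Landed cost (B) = invoice 15085.09 + 2772.24 + duty 3047.19 = 20904.52
Difference = |20160.25 − 20904.52| = 744.27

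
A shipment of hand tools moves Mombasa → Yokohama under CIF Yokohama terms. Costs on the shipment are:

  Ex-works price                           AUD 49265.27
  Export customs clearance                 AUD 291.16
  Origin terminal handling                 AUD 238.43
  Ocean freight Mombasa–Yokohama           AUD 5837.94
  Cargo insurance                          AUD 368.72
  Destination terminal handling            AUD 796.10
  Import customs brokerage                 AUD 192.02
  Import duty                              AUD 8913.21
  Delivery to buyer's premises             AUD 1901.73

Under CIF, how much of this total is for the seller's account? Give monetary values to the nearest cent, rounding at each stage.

CIF: the seller pays costs through ocean freight and marine insurance to the destination port.
Seller's account: goods 49265.27 + export clearance 291.16 + origin terminal 238.43 + freight 5837.94 + insurance 368.72 = 56001.52
Buyer's account: destination terminal 796.10 + brokerage 192.02 + duty 8913.21 + delivery 1901.73 = 11803.06

Seller's account: AUD 56001.52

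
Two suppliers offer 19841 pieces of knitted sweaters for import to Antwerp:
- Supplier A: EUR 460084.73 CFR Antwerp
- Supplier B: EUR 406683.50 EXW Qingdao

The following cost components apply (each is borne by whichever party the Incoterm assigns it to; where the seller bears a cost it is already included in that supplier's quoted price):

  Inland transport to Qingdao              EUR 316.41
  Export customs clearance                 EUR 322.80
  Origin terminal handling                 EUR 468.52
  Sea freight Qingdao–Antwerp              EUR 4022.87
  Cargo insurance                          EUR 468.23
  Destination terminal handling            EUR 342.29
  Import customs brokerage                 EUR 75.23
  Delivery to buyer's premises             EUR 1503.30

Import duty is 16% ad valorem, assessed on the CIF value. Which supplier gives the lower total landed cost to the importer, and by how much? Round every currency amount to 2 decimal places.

Supplier B is cheaper by EUR 55993.93

Supplier A (CFR):
CIF value = CFR price + insurance = 460084.73 + 468.23 = 460552.96
Import duty = 460552.96 × 16% = 73688.47
Buyer bears (A): 468.23 + 342.29 + 75.23 + 1503.30 = 2389.05
Landed cost (A) = invoice 460084.73 + 2389.05 + duty 73688.47 = 536162.25
Supplier B (EXW):
CIF value = EXW price + inland to port + export clearance + origin terminal + freight + insurance = 406683.50 + 316.41 + 322.80 + 468.52 + 4022.87 + 468.23 = 412282.33
Import duty = 412282.33 × 16% = 65965.17
Buyer bears (B): 316.41 + 322.80 + 468.52 + 4022.87 + 468.23 + 342.29 + 75.23 + 1503.30 = 7519.65
Landed cost (B) = invoice 406683.50 + 7519.65 + duty 65965.17 = 480168.32
Difference = |536162.25 − 480168.32| = 55993.93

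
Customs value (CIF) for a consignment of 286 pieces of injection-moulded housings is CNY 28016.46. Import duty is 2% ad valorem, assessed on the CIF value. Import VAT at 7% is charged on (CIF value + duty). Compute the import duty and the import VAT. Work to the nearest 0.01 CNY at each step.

Import duty: CNY 560.33; import VAT: CNY 2000.38

Import duty = 28016.46 × 2% = 560.33
VAT base = CIF + duty = 28016.46 + 560.33 = 28576.79
Import VAT = 28576.79 × 7% = 2000.38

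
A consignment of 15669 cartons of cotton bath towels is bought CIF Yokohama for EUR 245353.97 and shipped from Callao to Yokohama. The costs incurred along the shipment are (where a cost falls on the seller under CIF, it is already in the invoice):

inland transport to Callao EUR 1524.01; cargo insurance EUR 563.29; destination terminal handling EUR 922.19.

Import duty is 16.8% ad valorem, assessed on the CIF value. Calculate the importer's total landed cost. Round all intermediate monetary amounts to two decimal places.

Total landed cost: EUR 287495.63

CIF: the seller pays costs through ocean freight and marine insurance to the destination port.
Already in the invoice (seller's account under CIF): inland to port, insurance — exclude.
The CIF price already equals the CIF value: 245353.97
Import duty = 245353.97 × 16.8% = 41219.47
Buyer bears: destination terminal 922.19 + duty 41219.47 = 42141.66
Landed cost = invoice 245353.97 + 42141.66 = 287495.63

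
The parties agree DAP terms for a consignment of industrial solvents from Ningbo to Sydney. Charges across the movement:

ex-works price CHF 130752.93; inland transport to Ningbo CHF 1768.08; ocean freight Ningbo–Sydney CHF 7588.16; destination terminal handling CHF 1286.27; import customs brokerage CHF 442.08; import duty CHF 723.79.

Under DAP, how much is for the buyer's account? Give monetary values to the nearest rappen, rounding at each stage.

Buyer's account: CHF 1165.87

DAP: the seller bears all costs to the named destination except import duty and clearance.
Seller's account: goods 130752.93 + inland to port 1768.08 + freight 7588.16 + destination terminal 1286.27 = 141395.44
Buyer's account: brokerage 442.08 + duty 723.79 = 1165.87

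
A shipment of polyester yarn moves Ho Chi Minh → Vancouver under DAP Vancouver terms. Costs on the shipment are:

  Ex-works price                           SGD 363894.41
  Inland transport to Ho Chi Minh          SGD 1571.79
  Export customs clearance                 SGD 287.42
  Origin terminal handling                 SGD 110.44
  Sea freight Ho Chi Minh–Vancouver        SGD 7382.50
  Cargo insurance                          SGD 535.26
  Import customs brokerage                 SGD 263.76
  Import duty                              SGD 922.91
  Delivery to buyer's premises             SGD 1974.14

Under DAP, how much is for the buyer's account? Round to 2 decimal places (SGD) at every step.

Buyer's account: SGD 1186.67

DAP: the seller bears all costs to the named destination except import duty and clearance.
Seller's account: goods 363894.41 + inland to port 1571.79 + export clearance 287.42 + origin terminal 110.44 + freight 7382.50 + insurance 535.26 + delivery 1974.14 = 375755.96
Buyer's account: brokerage 263.76 + duty 922.91 = 1186.67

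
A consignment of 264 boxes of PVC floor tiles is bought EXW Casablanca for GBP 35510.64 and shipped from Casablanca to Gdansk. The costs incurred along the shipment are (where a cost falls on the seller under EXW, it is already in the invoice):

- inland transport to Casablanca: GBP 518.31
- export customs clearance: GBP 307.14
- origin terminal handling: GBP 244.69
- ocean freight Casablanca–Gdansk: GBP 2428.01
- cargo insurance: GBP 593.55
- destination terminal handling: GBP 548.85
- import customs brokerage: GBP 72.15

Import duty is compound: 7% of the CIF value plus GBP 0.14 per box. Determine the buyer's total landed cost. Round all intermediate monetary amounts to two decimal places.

Total landed cost: GBP 43032.46

EXW: the seller makes goods available at their premises; the buyer bears all onward costs.
CIF value = EXW price + inland to port + export clearance + origin terminal + freight + insurance = 35510.64 + 518.31 + 307.14 + 244.69 + 2428.01 + 593.55 = 39602.34
Ad valorem component: 39602.34 × 7% = 2772.16
Specific component: 264 × 0.14 = 36.96
Import duty = 2772.16 + 36.96 = 2809.12
Buyer bears: inland to port 518.31 + export clearance 307.14 + origin terminal 244.69 + freight 2428.01 + insurance 593.55 + destination terminal 548.85 + brokerage 72.15 + duty 2809.12 = 7521.82
Landed cost = invoice 35510.64 + 7521.82 = 43032.46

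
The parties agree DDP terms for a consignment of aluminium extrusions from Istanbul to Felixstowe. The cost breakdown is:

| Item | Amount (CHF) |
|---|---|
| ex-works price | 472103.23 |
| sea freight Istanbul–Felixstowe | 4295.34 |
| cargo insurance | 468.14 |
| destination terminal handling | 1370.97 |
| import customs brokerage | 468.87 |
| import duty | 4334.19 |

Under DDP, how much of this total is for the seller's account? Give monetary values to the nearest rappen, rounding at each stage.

Seller's account: CHF 483040.74

DDP: the seller bears all costs including import duty.
Seller's account: goods 472103.23 + freight 4295.34 + insurance 468.14 + destination terminal 1370.97 + brokerage 468.87 + duty 4334.19 = 483040.74
Buyer's account: 0.00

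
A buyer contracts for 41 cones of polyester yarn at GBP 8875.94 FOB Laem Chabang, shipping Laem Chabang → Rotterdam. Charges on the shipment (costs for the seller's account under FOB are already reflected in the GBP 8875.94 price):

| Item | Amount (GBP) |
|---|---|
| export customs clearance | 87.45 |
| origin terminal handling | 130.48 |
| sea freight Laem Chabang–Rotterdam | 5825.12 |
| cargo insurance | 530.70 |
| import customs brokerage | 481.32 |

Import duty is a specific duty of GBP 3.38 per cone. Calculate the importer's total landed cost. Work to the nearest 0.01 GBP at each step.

FOB: the seller bears costs until goods are on board at the origin port; the buyer bears freight, insurance and all costs thereafter.
Already in the invoice (seller's account under FOB): export clearance, origin terminal — exclude.
CIF value = FOB price + freight + insurance = 8875.94 + 5825.12 + 530.70 = 15231.76
Import duty = 41 × 3.38 = 138.58
Buyer bears: freight 5825.12 + insurance 530.70 + brokerage 481.32 + duty 138.58 = 6975.72
Landed cost = invoice 8875.94 + 6975.72 = 15851.66

Total landed cost: GBP 15851.66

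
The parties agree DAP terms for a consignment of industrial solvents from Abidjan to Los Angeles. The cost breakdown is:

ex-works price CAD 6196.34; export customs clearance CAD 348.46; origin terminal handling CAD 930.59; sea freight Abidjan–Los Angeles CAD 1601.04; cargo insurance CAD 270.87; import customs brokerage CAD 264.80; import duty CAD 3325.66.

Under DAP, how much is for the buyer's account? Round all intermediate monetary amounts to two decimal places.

DAP: the seller bears all costs to the named destination except import duty and clearance.
Seller's account: goods 6196.34 + export clearance 348.46 + origin terminal 930.59 + freight 1601.04 + insurance 270.87 = 9347.30
Buyer's account: brokerage 264.80 + duty 3325.66 = 3590.46

Buyer's account: CAD 3590.46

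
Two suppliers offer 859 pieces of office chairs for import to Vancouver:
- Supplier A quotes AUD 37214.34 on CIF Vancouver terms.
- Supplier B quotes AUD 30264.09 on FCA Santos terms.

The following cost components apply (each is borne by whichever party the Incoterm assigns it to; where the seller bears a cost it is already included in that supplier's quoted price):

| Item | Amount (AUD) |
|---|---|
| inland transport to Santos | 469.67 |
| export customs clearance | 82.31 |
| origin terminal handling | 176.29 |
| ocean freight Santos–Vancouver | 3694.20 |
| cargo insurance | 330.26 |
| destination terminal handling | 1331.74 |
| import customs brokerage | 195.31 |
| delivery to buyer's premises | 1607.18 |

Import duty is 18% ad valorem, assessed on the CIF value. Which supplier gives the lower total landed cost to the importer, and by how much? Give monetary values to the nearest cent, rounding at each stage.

Supplier B is cheaper by AUD 3244.41

Supplier A (CIF):
The CIF price already equals the CIF value: 37214.34
Import duty = 37214.34 × 18% = 6698.58
Buyer bears (A): 1331.74 + 195.31 + 1607.18 = 3134.23
Landed cost (A) = invoice 37214.34 + 3134.23 + duty 6698.58 = 47047.15
Supplier B (FCA):
CIF value = FCA price + origin terminal + freight + insurance = 30264.09 + 176.29 + 3694.20 + 330.26 = 34464.84
Import duty = 34464.84 × 18% = 6203.67
Buyer bears (B): 176.29 + 3694.20 + 330.26 + 1331.74 + 195.31 + 1607.18 = 7334.98
Landed cost (B) = invoice 30264.09 + 7334.98 + duty 6203.67 = 43802.74
Difference = |47047.15 − 43802.74| = 3244.41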